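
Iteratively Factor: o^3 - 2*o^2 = (o)*(o^2 - 2*o) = o^2*(o - 2)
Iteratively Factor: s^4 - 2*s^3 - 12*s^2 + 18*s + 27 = (s + 1)*(s^3 - 3*s^2 - 9*s + 27) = (s - 3)*(s + 1)*(s^2 - 9) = (s - 3)*(s + 1)*(s + 3)*(s - 3)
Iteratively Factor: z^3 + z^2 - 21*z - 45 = (z + 3)*(z^2 - 2*z - 15) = (z - 5)*(z + 3)*(z + 3)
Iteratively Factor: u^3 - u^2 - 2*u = (u + 1)*(u^2 - 2*u) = u*(u + 1)*(u - 2)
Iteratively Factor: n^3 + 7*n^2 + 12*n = (n + 3)*(n^2 + 4*n) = (n + 3)*(n + 4)*(n)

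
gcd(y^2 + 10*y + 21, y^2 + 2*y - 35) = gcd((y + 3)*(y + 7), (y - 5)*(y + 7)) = y + 7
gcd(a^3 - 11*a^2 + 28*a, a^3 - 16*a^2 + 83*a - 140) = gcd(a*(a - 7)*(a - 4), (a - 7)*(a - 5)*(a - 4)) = a^2 - 11*a + 28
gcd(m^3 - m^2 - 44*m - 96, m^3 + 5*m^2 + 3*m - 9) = m + 3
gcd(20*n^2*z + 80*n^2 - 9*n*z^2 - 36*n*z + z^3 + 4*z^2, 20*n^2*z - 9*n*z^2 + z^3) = 20*n^2 - 9*n*z + z^2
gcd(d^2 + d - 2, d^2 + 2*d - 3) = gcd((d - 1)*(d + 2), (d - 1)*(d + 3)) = d - 1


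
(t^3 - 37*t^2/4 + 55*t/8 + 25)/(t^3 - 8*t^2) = 1 - 5/(4*t) - 25/(8*t^2)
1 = 1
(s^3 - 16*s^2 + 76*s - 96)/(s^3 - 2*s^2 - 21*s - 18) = (s^2 - 10*s + 16)/(s^2 + 4*s + 3)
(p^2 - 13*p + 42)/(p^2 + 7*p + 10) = (p^2 - 13*p + 42)/(p^2 + 7*p + 10)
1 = 1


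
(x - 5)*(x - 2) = x^2 - 7*x + 10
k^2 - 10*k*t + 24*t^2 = (k - 6*t)*(k - 4*t)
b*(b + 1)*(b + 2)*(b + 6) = b^4 + 9*b^3 + 20*b^2 + 12*b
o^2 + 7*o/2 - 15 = (o - 5/2)*(o + 6)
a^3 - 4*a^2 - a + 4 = (a - 4)*(a - 1)*(a + 1)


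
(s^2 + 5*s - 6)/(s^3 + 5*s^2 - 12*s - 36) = (s - 1)/(s^2 - s - 6)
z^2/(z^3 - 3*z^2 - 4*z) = z/(z^2 - 3*z - 4)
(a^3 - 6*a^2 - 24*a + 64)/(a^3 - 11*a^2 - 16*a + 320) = (a^2 + 2*a - 8)/(a^2 - 3*a - 40)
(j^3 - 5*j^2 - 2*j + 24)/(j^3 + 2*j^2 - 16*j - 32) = (j - 3)/(j + 4)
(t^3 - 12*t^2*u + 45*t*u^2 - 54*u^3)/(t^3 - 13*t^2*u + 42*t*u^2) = (t^2 - 6*t*u + 9*u^2)/(t*(t - 7*u))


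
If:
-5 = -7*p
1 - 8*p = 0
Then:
No Solution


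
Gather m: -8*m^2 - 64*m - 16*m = -8*m^2 - 80*m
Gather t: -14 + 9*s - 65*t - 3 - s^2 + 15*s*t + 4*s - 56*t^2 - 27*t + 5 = -s^2 + 13*s - 56*t^2 + t*(15*s - 92) - 12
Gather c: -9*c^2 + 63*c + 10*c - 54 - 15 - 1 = -9*c^2 + 73*c - 70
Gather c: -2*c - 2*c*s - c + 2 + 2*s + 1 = c*(-2*s - 3) + 2*s + 3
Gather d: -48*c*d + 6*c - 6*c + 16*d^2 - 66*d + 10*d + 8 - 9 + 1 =16*d^2 + d*(-48*c - 56)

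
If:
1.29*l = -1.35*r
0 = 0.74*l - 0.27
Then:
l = 0.36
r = -0.35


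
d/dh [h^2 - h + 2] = 2*h - 1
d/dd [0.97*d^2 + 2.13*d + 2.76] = 1.94*d + 2.13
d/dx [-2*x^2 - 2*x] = -4*x - 2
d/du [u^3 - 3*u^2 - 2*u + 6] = 3*u^2 - 6*u - 2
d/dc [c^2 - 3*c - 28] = 2*c - 3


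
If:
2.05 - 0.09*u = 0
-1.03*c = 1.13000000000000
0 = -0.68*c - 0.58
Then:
No Solution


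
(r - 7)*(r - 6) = r^2 - 13*r + 42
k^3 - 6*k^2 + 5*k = k*(k - 5)*(k - 1)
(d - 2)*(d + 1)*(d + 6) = d^3 + 5*d^2 - 8*d - 12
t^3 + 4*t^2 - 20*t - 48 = (t - 4)*(t + 2)*(t + 6)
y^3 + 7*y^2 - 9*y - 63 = (y - 3)*(y + 3)*(y + 7)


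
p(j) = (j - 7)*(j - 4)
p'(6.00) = 1.00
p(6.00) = -2.00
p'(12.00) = 13.00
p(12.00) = 40.00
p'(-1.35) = -13.70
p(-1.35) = 44.67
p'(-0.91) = -12.82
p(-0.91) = 38.84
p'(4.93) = -1.14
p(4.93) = -1.93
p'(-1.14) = -13.28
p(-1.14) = 41.84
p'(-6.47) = -23.94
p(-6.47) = 141.03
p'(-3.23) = -17.46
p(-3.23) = 73.96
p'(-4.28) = -19.56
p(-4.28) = 93.40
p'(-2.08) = -15.16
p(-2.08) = 55.21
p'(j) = 2*j - 11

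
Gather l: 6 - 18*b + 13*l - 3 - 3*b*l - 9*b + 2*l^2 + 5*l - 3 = -27*b + 2*l^2 + l*(18 - 3*b)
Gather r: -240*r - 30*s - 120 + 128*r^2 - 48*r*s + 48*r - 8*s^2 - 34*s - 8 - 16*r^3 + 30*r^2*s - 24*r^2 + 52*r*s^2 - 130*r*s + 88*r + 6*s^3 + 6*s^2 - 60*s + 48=-16*r^3 + r^2*(30*s + 104) + r*(52*s^2 - 178*s - 104) + 6*s^3 - 2*s^2 - 124*s - 80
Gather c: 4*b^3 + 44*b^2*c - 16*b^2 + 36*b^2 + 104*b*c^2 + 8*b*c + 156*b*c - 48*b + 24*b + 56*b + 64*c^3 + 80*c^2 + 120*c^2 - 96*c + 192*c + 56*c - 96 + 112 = 4*b^3 + 20*b^2 + 32*b + 64*c^3 + c^2*(104*b + 200) + c*(44*b^2 + 164*b + 152) + 16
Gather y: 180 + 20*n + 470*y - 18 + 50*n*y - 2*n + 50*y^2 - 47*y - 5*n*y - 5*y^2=18*n + 45*y^2 + y*(45*n + 423) + 162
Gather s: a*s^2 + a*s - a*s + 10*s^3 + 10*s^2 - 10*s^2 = a*s^2 + 10*s^3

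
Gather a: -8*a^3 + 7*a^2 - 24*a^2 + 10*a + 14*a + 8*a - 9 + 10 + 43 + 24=-8*a^3 - 17*a^2 + 32*a + 68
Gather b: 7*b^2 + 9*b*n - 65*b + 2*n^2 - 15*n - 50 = 7*b^2 + b*(9*n - 65) + 2*n^2 - 15*n - 50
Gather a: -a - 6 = -a - 6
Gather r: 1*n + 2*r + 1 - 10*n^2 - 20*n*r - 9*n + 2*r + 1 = -10*n^2 - 8*n + r*(4 - 20*n) + 2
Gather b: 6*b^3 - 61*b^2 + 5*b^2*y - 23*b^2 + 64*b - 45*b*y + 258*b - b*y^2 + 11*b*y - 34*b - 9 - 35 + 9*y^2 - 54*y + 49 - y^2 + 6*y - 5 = 6*b^3 + b^2*(5*y - 84) + b*(-y^2 - 34*y + 288) + 8*y^2 - 48*y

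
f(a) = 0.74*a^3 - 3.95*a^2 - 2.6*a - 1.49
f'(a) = 2.22*a^2 - 7.9*a - 2.6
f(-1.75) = -13.00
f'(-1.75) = 18.02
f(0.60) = -4.31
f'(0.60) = -6.54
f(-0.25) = -1.10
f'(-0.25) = -0.49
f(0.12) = -1.86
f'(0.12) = -3.52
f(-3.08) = -52.57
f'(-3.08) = 42.79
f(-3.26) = -60.63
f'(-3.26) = 46.75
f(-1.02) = -3.73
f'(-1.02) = 7.77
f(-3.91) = -95.95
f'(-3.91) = 62.23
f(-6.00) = -287.93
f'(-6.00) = 124.72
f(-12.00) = -1817.81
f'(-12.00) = 411.88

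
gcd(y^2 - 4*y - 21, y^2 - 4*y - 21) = y^2 - 4*y - 21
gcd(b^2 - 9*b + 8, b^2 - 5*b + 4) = b - 1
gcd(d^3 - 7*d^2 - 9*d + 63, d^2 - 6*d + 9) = d - 3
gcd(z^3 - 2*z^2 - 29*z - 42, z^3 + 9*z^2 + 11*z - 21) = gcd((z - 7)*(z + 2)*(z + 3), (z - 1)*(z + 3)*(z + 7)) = z + 3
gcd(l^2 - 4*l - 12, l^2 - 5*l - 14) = l + 2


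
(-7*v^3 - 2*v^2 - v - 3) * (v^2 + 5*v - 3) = -7*v^5 - 37*v^4 + 10*v^3 - 2*v^2 - 12*v + 9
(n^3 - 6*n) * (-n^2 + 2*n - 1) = -n^5 + 2*n^4 + 5*n^3 - 12*n^2 + 6*n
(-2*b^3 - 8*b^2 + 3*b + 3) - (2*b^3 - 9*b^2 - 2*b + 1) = -4*b^3 + b^2 + 5*b + 2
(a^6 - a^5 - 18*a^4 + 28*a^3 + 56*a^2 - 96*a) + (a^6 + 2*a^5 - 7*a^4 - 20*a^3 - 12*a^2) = 2*a^6 + a^5 - 25*a^4 + 8*a^3 + 44*a^2 - 96*a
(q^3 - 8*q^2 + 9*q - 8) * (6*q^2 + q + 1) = 6*q^5 - 47*q^4 + 47*q^3 - 47*q^2 + q - 8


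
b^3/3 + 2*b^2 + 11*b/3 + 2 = (b/3 + 1)*(b + 1)*(b + 2)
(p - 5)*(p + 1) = p^2 - 4*p - 5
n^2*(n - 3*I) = n^3 - 3*I*n^2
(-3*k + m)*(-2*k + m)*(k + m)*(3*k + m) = 18*k^4 + 9*k^3*m - 11*k^2*m^2 - k*m^3 + m^4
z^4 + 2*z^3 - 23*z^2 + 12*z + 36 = (z - 3)*(z - 2)*(z + 1)*(z + 6)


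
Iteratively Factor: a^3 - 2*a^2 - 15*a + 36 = (a + 4)*(a^2 - 6*a + 9) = (a - 3)*(a + 4)*(a - 3)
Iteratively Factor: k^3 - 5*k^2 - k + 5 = (k - 1)*(k^2 - 4*k - 5) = (k - 1)*(k + 1)*(k - 5)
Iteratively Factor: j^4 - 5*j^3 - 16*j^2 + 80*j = (j - 5)*(j^3 - 16*j) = j*(j - 5)*(j^2 - 16) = j*(j - 5)*(j - 4)*(j + 4)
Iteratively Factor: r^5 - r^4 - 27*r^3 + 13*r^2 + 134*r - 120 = (r + 3)*(r^4 - 4*r^3 - 15*r^2 + 58*r - 40) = (r - 1)*(r + 3)*(r^3 - 3*r^2 - 18*r + 40) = (r - 5)*(r - 1)*(r + 3)*(r^2 + 2*r - 8) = (r - 5)*(r - 1)*(r + 3)*(r + 4)*(r - 2)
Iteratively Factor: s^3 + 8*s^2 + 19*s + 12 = (s + 3)*(s^2 + 5*s + 4) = (s + 1)*(s + 3)*(s + 4)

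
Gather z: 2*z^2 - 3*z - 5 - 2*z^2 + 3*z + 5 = 0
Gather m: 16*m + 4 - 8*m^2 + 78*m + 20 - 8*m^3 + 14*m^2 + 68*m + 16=-8*m^3 + 6*m^2 + 162*m + 40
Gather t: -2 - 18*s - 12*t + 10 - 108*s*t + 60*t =-18*s + t*(48 - 108*s) + 8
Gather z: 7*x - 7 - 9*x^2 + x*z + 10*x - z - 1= -9*x^2 + 17*x + z*(x - 1) - 8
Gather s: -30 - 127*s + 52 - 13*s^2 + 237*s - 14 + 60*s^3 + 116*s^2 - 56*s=60*s^3 + 103*s^2 + 54*s + 8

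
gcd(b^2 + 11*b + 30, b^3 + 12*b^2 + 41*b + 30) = b^2 + 11*b + 30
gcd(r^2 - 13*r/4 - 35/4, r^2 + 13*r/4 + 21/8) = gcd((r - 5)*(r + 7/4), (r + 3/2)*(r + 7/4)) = r + 7/4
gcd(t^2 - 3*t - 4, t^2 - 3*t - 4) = t^2 - 3*t - 4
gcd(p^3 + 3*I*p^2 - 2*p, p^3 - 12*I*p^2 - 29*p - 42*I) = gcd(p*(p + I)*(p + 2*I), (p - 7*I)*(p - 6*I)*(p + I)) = p + I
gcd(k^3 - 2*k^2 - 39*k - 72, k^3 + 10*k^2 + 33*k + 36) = k^2 + 6*k + 9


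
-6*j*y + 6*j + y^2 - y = (-6*j + y)*(y - 1)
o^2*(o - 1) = o^3 - o^2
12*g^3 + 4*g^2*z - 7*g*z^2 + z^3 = (-6*g + z)*(-2*g + z)*(g + z)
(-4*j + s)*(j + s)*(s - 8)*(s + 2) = -4*j^2*s^2 + 24*j^2*s + 64*j^2 - 3*j*s^3 + 18*j*s^2 + 48*j*s + s^4 - 6*s^3 - 16*s^2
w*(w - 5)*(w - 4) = w^3 - 9*w^2 + 20*w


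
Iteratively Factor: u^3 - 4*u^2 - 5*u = (u + 1)*(u^2 - 5*u) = u*(u + 1)*(u - 5)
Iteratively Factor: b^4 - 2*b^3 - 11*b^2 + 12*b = (b - 1)*(b^3 - b^2 - 12*b) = (b - 4)*(b - 1)*(b^2 + 3*b) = b*(b - 4)*(b - 1)*(b + 3)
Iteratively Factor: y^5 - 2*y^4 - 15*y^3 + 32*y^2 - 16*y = (y)*(y^4 - 2*y^3 - 15*y^2 + 32*y - 16) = y*(y - 1)*(y^3 - y^2 - 16*y + 16) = y*(y - 4)*(y - 1)*(y^2 + 3*y - 4) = y*(y - 4)*(y - 1)^2*(y + 4)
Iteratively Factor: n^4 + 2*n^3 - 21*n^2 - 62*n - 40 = (n - 5)*(n^3 + 7*n^2 + 14*n + 8) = (n - 5)*(n + 1)*(n^2 + 6*n + 8) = (n - 5)*(n + 1)*(n + 2)*(n + 4)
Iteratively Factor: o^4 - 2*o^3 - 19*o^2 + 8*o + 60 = (o + 3)*(o^3 - 5*o^2 - 4*o + 20) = (o - 5)*(o + 3)*(o^2 - 4) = (o - 5)*(o + 2)*(o + 3)*(o - 2)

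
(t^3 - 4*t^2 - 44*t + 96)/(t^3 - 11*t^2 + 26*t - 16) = (t + 6)/(t - 1)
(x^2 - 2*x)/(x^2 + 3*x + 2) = x*(x - 2)/(x^2 + 3*x + 2)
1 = 1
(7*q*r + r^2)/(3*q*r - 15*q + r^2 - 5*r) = r*(7*q + r)/(3*q*r - 15*q + r^2 - 5*r)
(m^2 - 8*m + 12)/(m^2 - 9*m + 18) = (m - 2)/(m - 3)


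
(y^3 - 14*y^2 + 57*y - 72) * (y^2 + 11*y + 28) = y^5 - 3*y^4 - 69*y^3 + 163*y^2 + 804*y - 2016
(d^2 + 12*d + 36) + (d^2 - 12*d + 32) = 2*d^2 + 68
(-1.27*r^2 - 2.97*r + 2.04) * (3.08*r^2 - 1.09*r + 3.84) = -3.9116*r^4 - 7.7633*r^3 + 4.6437*r^2 - 13.6284*r + 7.8336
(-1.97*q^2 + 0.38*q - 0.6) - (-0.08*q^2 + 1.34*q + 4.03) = -1.89*q^2 - 0.96*q - 4.63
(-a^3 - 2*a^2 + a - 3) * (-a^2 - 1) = a^5 + 2*a^4 + 5*a^2 - a + 3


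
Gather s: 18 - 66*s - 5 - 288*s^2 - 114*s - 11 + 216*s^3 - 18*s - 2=216*s^3 - 288*s^2 - 198*s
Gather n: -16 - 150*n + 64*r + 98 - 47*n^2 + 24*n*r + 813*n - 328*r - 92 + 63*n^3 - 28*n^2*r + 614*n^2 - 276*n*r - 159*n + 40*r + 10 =63*n^3 + n^2*(567 - 28*r) + n*(504 - 252*r) - 224*r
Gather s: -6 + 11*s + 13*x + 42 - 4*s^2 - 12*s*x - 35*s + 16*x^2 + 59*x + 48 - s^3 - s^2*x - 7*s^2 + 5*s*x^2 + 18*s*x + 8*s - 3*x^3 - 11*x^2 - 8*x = -s^3 + s^2*(-x - 11) + s*(5*x^2 + 6*x - 16) - 3*x^3 + 5*x^2 + 64*x + 84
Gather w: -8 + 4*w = 4*w - 8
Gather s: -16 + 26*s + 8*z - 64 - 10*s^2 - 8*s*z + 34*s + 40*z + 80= -10*s^2 + s*(60 - 8*z) + 48*z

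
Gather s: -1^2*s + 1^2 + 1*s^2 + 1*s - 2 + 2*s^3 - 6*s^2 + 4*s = 2*s^3 - 5*s^2 + 4*s - 1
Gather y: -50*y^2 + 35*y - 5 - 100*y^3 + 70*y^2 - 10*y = -100*y^3 + 20*y^2 + 25*y - 5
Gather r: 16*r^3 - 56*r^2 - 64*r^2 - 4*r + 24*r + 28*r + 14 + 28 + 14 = 16*r^3 - 120*r^2 + 48*r + 56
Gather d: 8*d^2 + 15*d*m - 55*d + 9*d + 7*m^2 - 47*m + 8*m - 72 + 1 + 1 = 8*d^2 + d*(15*m - 46) + 7*m^2 - 39*m - 70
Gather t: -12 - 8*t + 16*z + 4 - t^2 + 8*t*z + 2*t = -t^2 + t*(8*z - 6) + 16*z - 8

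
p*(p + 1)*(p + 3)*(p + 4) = p^4 + 8*p^3 + 19*p^2 + 12*p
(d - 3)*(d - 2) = d^2 - 5*d + 6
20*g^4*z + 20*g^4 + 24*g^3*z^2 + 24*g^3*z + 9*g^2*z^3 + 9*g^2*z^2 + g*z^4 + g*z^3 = (2*g + z)^2*(5*g + z)*(g*z + g)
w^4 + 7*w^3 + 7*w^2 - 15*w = w*(w - 1)*(w + 3)*(w + 5)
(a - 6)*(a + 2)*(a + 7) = a^3 + 3*a^2 - 40*a - 84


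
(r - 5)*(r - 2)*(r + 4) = r^3 - 3*r^2 - 18*r + 40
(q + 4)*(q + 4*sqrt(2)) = q^2 + 4*q + 4*sqrt(2)*q + 16*sqrt(2)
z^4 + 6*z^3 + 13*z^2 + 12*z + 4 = (z + 1)^2*(z + 2)^2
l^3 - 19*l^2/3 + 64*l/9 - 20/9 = (l - 5)*(l - 2/3)^2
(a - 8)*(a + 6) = a^2 - 2*a - 48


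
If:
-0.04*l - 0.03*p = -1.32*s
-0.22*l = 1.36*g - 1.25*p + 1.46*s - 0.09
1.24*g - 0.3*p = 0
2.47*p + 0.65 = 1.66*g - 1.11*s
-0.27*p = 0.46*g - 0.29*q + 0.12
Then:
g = -0.07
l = -0.67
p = -0.30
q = 0.02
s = -0.03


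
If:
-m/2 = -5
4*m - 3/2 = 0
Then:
No Solution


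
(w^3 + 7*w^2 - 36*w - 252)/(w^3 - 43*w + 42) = (w + 6)/(w - 1)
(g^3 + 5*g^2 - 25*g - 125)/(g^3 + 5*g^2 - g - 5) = (g^2 - 25)/(g^2 - 1)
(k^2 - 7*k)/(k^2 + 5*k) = (k - 7)/(k + 5)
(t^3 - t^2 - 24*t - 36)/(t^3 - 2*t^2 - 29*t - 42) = (t - 6)/(t - 7)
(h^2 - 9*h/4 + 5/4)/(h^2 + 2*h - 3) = (h - 5/4)/(h + 3)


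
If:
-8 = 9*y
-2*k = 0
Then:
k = 0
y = -8/9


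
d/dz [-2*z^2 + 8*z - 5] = 8 - 4*z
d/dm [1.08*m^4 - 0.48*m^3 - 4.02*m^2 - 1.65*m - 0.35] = 4.32*m^3 - 1.44*m^2 - 8.04*m - 1.65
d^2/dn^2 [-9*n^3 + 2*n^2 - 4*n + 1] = 4 - 54*n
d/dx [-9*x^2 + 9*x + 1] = 9 - 18*x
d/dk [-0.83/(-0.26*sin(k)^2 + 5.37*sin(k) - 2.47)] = (4.4571 - 0.4316*sin(k))*cos(k)/(0.26*sin(k)^2 - 5.37*sin(k) + 2.47)^2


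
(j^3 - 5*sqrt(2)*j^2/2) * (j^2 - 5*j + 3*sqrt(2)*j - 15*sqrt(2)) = j^5 - 5*j^4 + sqrt(2)*j^4/2 - 15*j^3 - 5*sqrt(2)*j^3/2 + 75*j^2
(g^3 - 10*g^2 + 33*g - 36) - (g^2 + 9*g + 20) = g^3 - 11*g^2 + 24*g - 56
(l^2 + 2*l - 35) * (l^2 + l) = l^4 + 3*l^3 - 33*l^2 - 35*l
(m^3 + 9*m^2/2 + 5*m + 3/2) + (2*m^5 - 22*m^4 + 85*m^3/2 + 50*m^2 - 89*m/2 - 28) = 2*m^5 - 22*m^4 + 87*m^3/2 + 109*m^2/2 - 79*m/2 - 53/2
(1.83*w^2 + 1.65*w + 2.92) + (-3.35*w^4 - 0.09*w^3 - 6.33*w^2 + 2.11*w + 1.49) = -3.35*w^4 - 0.09*w^3 - 4.5*w^2 + 3.76*w + 4.41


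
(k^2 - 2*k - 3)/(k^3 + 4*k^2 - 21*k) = (k + 1)/(k*(k + 7))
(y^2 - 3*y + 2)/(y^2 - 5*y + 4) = (y - 2)/(y - 4)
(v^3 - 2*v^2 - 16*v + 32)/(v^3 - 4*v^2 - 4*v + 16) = (v + 4)/(v + 2)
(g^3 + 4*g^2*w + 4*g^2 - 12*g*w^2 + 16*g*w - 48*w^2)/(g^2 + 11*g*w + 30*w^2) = (g^2 - 2*g*w + 4*g - 8*w)/(g + 5*w)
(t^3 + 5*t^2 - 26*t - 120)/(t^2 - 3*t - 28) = (t^2 + t - 30)/(t - 7)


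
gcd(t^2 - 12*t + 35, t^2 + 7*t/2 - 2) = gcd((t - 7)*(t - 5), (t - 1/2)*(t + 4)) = 1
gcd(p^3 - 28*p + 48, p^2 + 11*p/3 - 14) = p + 6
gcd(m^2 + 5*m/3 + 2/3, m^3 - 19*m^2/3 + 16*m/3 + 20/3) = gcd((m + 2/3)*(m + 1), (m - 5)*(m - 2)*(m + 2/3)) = m + 2/3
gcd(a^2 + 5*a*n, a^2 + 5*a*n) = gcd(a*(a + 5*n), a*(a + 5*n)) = a^2 + 5*a*n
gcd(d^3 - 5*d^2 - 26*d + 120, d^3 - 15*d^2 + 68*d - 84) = d - 6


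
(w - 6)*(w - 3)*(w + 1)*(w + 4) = w^4 - 4*w^3 - 23*w^2 + 54*w + 72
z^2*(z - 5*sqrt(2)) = z^3 - 5*sqrt(2)*z^2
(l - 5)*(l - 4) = l^2 - 9*l + 20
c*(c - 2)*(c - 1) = c^3 - 3*c^2 + 2*c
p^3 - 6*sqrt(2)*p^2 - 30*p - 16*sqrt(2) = (p - 8*sqrt(2))*(p + sqrt(2))^2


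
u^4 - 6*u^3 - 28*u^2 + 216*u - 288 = (u - 6)*(u - 4)*(u - 2)*(u + 6)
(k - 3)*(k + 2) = k^2 - k - 6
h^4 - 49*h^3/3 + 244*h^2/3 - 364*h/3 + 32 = (h - 8)*(h - 6)*(h - 2)*(h - 1/3)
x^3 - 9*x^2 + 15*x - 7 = (x - 7)*(x - 1)^2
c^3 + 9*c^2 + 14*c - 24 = (c - 1)*(c + 4)*(c + 6)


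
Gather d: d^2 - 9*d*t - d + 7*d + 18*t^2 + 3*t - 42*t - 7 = d^2 + d*(6 - 9*t) + 18*t^2 - 39*t - 7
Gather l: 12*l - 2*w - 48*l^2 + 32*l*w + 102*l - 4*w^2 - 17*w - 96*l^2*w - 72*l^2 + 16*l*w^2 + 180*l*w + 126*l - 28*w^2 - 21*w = l^2*(-96*w - 120) + l*(16*w^2 + 212*w + 240) - 32*w^2 - 40*w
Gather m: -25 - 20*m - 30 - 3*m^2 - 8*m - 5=-3*m^2 - 28*m - 60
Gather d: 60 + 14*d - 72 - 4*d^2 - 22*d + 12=-4*d^2 - 8*d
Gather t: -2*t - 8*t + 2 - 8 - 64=-10*t - 70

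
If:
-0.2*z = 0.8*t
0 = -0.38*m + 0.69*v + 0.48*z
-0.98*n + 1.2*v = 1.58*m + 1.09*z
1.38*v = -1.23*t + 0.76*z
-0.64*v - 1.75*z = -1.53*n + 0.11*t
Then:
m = 0.00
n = 0.00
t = 0.00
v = 0.00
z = 0.00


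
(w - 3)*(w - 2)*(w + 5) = w^3 - 19*w + 30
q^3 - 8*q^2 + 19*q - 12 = (q - 4)*(q - 3)*(q - 1)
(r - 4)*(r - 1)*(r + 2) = r^3 - 3*r^2 - 6*r + 8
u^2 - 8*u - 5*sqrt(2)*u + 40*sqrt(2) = (u - 8)*(u - 5*sqrt(2))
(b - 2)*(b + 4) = b^2 + 2*b - 8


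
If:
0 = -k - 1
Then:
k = -1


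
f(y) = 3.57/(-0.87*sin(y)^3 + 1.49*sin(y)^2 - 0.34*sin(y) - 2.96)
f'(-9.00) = -1.04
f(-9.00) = -1.42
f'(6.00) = 0.63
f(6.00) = -1.31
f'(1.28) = -0.02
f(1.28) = -1.33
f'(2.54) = 0.19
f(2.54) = -1.26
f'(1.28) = -0.02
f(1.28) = -1.33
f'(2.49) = 0.18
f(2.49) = -1.27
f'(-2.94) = -0.46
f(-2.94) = -1.26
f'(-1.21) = 17.46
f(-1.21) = -5.71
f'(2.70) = 0.18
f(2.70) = -1.23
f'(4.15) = -7.73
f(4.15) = -3.31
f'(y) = 3.57*(2.61*sin(y)^2*cos(y) - 2.98*sin(y)*cos(y) + 0.34*cos(y))/(-0.87*sin(y)^3 + 1.49*sin(y)^2 - 0.34*sin(y) - 2.96)^2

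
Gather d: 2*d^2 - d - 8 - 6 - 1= 2*d^2 - d - 15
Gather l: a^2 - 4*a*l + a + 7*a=a^2 - 4*a*l + 8*a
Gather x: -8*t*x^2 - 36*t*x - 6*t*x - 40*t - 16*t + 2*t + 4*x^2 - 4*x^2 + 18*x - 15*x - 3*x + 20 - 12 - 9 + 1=-8*t*x^2 - 42*t*x - 54*t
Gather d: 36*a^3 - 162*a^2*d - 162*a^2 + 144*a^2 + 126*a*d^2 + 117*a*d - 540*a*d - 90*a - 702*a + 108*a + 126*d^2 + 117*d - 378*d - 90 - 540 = 36*a^3 - 18*a^2 - 684*a + d^2*(126*a + 126) + d*(-162*a^2 - 423*a - 261) - 630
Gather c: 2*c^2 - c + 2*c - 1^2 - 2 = 2*c^2 + c - 3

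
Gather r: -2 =-2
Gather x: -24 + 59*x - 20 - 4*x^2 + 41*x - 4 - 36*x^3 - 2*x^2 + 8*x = -36*x^3 - 6*x^2 + 108*x - 48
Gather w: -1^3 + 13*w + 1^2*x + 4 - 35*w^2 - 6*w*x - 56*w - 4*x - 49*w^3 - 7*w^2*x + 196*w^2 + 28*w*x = -49*w^3 + w^2*(161 - 7*x) + w*(22*x - 43) - 3*x + 3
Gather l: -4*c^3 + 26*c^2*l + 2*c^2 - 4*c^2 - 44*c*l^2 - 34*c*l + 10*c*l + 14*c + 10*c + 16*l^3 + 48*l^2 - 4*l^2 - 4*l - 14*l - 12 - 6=-4*c^3 - 2*c^2 + 24*c + 16*l^3 + l^2*(44 - 44*c) + l*(26*c^2 - 24*c - 18) - 18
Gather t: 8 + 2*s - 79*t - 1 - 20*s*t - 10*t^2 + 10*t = 2*s - 10*t^2 + t*(-20*s - 69) + 7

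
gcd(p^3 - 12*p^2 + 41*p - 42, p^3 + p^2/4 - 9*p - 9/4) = p - 3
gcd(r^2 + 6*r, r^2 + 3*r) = r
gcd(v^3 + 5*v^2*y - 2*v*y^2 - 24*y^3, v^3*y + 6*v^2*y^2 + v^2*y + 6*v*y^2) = 1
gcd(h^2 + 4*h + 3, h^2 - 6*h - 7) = h + 1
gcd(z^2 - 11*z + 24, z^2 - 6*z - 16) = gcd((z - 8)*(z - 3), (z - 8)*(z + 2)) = z - 8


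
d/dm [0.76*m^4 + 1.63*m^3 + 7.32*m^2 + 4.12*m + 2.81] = 3.04*m^3 + 4.89*m^2 + 14.64*m + 4.12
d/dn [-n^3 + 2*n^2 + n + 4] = -3*n^2 + 4*n + 1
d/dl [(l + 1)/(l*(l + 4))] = (-l^2 - 2*l - 4)/(l^2*(l^2 + 8*l + 16))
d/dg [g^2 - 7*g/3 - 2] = 2*g - 7/3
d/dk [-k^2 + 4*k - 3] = 4 - 2*k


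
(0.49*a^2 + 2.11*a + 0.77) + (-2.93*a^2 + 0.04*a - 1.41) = -2.44*a^2 + 2.15*a - 0.64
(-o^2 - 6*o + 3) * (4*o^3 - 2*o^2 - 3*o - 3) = -4*o^5 - 22*o^4 + 27*o^3 + 15*o^2 + 9*o - 9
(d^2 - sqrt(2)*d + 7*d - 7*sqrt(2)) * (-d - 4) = -d^3 - 11*d^2 + sqrt(2)*d^2 - 28*d + 11*sqrt(2)*d + 28*sqrt(2)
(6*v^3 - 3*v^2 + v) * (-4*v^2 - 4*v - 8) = -24*v^5 - 12*v^4 - 40*v^3 + 20*v^2 - 8*v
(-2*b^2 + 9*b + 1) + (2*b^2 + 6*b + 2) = 15*b + 3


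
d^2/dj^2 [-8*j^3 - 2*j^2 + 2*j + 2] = -48*j - 4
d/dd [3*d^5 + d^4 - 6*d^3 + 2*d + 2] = 15*d^4 + 4*d^3 - 18*d^2 + 2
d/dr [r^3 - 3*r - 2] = 3*r^2 - 3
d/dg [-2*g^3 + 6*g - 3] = 6 - 6*g^2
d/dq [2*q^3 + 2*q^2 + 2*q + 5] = 6*q^2 + 4*q + 2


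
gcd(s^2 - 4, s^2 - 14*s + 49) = 1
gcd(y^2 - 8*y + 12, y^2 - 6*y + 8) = y - 2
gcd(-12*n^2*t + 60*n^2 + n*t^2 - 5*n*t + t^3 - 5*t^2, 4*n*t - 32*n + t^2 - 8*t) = 4*n + t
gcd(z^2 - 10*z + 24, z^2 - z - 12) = z - 4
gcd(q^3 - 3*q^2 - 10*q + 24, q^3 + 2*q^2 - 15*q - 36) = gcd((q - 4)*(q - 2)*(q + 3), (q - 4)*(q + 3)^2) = q^2 - q - 12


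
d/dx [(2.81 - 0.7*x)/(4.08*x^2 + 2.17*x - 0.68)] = (2.856*x^2 - 22.9296*x - 5.6217)/(16.6464*x^4 + 17.7072*x^3 - 0.839900000000001*x^2 - 2.9512*x + 0.4624)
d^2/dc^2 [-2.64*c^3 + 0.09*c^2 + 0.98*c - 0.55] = 0.18 - 15.84*c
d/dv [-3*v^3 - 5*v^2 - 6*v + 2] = -9*v^2 - 10*v - 6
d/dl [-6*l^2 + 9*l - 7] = 9 - 12*l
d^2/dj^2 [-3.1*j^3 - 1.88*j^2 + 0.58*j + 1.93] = -18.6*j - 3.76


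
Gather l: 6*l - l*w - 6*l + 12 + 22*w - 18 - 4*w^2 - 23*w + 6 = -l*w - 4*w^2 - w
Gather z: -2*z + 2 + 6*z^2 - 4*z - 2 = 6*z^2 - 6*z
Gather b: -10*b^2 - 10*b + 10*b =-10*b^2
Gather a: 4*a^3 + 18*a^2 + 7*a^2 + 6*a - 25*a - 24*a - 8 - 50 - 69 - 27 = 4*a^3 + 25*a^2 - 43*a - 154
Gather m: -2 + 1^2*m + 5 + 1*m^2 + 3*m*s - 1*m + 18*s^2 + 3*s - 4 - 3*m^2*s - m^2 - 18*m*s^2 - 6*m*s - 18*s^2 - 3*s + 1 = -3*m^2*s + m*(-18*s^2 - 3*s)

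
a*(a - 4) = a^2 - 4*a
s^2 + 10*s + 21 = (s + 3)*(s + 7)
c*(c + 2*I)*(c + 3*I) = c^3 + 5*I*c^2 - 6*c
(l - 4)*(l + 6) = l^2 + 2*l - 24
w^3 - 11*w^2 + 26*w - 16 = (w - 8)*(w - 2)*(w - 1)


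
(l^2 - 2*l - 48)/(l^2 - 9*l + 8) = (l + 6)/(l - 1)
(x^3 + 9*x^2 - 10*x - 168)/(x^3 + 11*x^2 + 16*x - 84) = (x - 4)/(x - 2)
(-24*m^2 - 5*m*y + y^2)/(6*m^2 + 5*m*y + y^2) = (-8*m + y)/(2*m + y)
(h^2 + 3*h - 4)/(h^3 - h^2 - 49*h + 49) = (h + 4)/(h^2 - 49)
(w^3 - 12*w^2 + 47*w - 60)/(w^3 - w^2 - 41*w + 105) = (w - 4)/(w + 7)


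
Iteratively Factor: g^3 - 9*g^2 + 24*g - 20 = (g - 2)*(g^2 - 7*g + 10) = (g - 5)*(g - 2)*(g - 2)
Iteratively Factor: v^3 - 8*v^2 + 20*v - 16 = (v - 2)*(v^2 - 6*v + 8) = (v - 4)*(v - 2)*(v - 2)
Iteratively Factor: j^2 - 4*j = (j - 4)*(j)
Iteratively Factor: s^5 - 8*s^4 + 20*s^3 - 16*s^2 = (s - 4)*(s^4 - 4*s^3 + 4*s^2) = (s - 4)*(s - 2)*(s^3 - 2*s^2) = (s - 4)*(s - 2)^2*(s^2) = s*(s - 4)*(s - 2)^2*(s)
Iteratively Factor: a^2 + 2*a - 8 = (a - 2)*(a + 4)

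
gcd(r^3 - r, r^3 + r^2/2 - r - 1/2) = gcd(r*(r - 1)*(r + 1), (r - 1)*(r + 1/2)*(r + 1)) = r^2 - 1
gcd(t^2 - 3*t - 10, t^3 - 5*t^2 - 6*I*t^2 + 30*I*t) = t - 5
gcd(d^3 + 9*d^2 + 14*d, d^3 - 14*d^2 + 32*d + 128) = d + 2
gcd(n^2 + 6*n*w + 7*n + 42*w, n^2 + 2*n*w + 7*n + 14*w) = n + 7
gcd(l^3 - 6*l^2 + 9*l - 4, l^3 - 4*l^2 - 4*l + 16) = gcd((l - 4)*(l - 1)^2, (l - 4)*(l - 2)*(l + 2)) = l - 4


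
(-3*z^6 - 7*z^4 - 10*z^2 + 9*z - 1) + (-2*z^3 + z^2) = -3*z^6 - 7*z^4 - 2*z^3 - 9*z^2 + 9*z - 1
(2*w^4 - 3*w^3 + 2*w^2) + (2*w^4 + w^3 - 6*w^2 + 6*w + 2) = 4*w^4 - 2*w^3 - 4*w^2 + 6*w + 2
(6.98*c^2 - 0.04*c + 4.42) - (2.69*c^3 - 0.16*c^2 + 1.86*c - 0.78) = -2.69*c^3 + 7.14*c^2 - 1.9*c + 5.2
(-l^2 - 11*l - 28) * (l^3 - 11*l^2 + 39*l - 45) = -l^5 + 54*l^3 - 76*l^2 - 597*l + 1260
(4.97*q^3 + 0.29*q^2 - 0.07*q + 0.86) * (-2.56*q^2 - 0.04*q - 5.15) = -12.7232*q^5 - 0.9412*q^4 - 25.4279*q^3 - 3.6923*q^2 + 0.3261*q - 4.429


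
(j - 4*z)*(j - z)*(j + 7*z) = j^3 + 2*j^2*z - 31*j*z^2 + 28*z^3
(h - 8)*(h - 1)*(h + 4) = h^3 - 5*h^2 - 28*h + 32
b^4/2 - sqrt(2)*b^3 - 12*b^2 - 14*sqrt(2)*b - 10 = (b/2 + sqrt(2)/2)*(b - 5*sqrt(2))*(b + sqrt(2))^2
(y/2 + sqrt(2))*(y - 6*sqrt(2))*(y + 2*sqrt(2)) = y^3/2 - sqrt(2)*y^2 - 20*y - 24*sqrt(2)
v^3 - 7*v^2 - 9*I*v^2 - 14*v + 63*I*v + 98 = (v - 7)*(v - 7*I)*(v - 2*I)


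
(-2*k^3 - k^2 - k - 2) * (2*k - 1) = -4*k^4 - k^2 - 3*k + 2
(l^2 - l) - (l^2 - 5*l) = 4*l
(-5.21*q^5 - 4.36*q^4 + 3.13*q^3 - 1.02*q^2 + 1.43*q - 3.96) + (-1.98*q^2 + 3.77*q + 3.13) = -5.21*q^5 - 4.36*q^4 + 3.13*q^3 - 3.0*q^2 + 5.2*q - 0.83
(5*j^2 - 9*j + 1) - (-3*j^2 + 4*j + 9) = 8*j^2 - 13*j - 8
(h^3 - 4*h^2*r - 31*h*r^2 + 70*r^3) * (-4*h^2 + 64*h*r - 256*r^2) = -4*h^5 + 80*h^4*r - 388*h^3*r^2 - 1240*h^2*r^3 + 12416*h*r^4 - 17920*r^5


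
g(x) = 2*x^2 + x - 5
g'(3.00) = 13.00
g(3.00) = 16.00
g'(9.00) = 37.00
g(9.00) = 166.00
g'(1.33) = 6.32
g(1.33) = -0.13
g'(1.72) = 7.88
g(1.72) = 2.64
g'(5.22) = 21.88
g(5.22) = 54.72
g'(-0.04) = 0.84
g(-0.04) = -5.04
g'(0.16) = 1.64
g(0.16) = -4.79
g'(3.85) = 16.40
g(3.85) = 28.50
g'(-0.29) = -0.16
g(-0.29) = -5.12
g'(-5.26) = -20.04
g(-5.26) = 45.08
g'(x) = 4*x + 1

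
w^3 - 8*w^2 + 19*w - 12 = (w - 4)*(w - 3)*(w - 1)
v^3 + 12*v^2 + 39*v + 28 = (v + 1)*(v + 4)*(v + 7)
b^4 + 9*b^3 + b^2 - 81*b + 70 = (b - 2)*(b - 1)*(b + 5)*(b + 7)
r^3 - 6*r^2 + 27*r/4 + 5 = (r - 4)*(r - 5/2)*(r + 1/2)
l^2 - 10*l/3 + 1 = (l - 3)*(l - 1/3)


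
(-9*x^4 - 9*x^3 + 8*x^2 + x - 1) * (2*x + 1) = -18*x^5 - 27*x^4 + 7*x^3 + 10*x^2 - x - 1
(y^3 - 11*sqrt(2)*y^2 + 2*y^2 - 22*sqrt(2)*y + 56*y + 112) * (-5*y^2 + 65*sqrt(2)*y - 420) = -5*y^5 - 10*y^4 + 120*sqrt(2)*y^4 - 2130*y^3 + 240*sqrt(2)*y^3 - 4260*y^2 + 8260*sqrt(2)*y^2 - 23520*y + 16520*sqrt(2)*y - 47040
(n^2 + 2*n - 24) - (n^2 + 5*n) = -3*n - 24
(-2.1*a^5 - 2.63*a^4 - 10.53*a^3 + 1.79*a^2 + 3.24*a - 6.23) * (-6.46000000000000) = 13.566*a^5 + 16.9898*a^4 + 68.0238*a^3 - 11.5634*a^2 - 20.9304*a + 40.2458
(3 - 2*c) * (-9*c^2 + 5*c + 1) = 18*c^3 - 37*c^2 + 13*c + 3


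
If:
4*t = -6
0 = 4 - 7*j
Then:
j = 4/7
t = -3/2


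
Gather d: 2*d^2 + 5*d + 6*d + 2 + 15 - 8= 2*d^2 + 11*d + 9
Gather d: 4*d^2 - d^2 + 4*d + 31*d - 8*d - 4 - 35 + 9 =3*d^2 + 27*d - 30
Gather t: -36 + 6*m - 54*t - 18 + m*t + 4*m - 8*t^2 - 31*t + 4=10*m - 8*t^2 + t*(m - 85) - 50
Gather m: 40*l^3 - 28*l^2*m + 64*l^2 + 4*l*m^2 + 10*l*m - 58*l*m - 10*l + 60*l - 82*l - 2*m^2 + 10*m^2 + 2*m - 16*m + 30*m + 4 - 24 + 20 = 40*l^3 + 64*l^2 - 32*l + m^2*(4*l + 8) + m*(-28*l^2 - 48*l + 16)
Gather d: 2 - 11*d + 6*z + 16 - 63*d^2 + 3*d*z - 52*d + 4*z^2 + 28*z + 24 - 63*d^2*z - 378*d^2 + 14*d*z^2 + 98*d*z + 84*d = d^2*(-63*z - 441) + d*(14*z^2 + 101*z + 21) + 4*z^2 + 34*z + 42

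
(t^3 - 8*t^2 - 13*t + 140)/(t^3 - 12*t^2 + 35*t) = (t + 4)/t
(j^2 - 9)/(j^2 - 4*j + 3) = (j + 3)/(j - 1)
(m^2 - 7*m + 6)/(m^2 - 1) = (m - 6)/(m + 1)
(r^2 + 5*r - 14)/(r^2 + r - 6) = (r + 7)/(r + 3)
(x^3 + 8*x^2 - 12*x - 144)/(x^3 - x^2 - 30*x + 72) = (x + 6)/(x - 3)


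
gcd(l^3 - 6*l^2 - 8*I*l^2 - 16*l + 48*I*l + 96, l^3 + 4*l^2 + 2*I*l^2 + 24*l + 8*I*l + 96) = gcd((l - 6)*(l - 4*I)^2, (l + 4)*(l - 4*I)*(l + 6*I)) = l - 4*I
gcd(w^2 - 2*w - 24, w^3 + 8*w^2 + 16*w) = w + 4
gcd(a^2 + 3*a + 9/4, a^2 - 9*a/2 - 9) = a + 3/2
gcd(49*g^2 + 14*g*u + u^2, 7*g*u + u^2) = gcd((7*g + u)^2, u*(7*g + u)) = 7*g + u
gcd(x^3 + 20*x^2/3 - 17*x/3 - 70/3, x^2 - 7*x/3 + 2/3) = x - 2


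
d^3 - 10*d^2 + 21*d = d*(d - 7)*(d - 3)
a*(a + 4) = a^2 + 4*a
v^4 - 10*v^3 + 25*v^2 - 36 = (v - 6)*(v - 3)*(v - 2)*(v + 1)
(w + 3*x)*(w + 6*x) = w^2 + 9*w*x + 18*x^2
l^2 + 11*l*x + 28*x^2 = (l + 4*x)*(l + 7*x)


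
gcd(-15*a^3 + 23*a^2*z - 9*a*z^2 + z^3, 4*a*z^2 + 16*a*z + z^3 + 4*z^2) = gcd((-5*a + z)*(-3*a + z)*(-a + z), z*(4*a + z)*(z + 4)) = 1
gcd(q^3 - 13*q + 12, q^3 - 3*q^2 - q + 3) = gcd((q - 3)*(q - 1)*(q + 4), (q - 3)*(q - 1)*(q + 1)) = q^2 - 4*q + 3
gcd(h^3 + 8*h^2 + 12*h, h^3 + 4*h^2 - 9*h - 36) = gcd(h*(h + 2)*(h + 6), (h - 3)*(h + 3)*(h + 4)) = 1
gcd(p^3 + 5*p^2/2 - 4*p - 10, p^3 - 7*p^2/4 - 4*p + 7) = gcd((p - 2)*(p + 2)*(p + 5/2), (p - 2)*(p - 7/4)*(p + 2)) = p^2 - 4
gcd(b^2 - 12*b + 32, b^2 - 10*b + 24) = b - 4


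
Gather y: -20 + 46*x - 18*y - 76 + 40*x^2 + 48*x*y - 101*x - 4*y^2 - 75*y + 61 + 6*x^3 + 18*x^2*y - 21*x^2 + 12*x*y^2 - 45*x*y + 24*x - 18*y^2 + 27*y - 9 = 6*x^3 + 19*x^2 - 31*x + y^2*(12*x - 22) + y*(18*x^2 + 3*x - 66) - 44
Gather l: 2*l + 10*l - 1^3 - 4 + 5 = 12*l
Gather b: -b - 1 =-b - 1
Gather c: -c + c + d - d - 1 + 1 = 0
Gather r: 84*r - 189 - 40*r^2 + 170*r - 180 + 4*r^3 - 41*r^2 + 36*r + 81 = 4*r^3 - 81*r^2 + 290*r - 288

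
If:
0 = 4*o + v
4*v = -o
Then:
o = 0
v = 0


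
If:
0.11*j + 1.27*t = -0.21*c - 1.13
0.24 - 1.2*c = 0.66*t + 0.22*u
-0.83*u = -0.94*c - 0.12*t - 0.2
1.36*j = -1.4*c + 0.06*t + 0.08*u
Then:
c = 0.57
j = -0.59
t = -0.93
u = 0.76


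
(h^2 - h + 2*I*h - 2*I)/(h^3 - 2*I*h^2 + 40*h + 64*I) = (h - 1)/(h^2 - 4*I*h + 32)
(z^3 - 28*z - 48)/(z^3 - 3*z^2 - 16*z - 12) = (z + 4)/(z + 1)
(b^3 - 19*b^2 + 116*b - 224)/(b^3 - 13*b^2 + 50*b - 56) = (b - 8)/(b - 2)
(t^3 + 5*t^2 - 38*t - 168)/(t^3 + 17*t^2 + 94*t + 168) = (t - 6)/(t + 6)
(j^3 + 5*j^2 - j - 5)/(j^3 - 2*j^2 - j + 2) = (j + 5)/(j - 2)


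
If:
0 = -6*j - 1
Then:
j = -1/6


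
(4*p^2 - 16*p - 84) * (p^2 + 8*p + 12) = 4*p^4 + 16*p^3 - 164*p^2 - 864*p - 1008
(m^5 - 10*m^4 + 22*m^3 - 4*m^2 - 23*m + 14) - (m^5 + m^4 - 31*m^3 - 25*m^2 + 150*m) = -11*m^4 + 53*m^3 + 21*m^2 - 173*m + 14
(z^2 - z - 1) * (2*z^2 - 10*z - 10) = 2*z^4 - 12*z^3 - 2*z^2 + 20*z + 10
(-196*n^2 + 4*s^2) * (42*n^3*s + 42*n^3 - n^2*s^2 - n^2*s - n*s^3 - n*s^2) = -8232*n^5*s - 8232*n^5 + 196*n^4*s^2 + 196*n^4*s + 364*n^3*s^3 + 364*n^3*s^2 - 4*n^2*s^4 - 4*n^2*s^3 - 4*n*s^5 - 4*n*s^4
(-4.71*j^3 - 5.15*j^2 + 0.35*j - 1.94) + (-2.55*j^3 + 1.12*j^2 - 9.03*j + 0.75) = -7.26*j^3 - 4.03*j^2 - 8.68*j - 1.19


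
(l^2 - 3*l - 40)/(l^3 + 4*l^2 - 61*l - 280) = 1/(l + 7)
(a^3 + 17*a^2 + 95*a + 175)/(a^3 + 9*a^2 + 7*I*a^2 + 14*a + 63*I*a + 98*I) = (a^2 + 10*a + 25)/(a^2 + a*(2 + 7*I) + 14*I)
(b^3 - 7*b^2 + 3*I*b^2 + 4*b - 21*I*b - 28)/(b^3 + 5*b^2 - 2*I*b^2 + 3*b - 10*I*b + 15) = (b^3 + b^2*(-7 + 3*I) + b*(4 - 21*I) - 28)/(b^3 + b^2*(5 - 2*I) + b*(3 - 10*I) + 15)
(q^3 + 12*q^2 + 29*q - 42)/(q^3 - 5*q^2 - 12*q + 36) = (q^3 + 12*q^2 + 29*q - 42)/(q^3 - 5*q^2 - 12*q + 36)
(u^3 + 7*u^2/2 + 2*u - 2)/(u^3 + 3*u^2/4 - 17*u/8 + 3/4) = 4*(u + 2)/(4*u - 3)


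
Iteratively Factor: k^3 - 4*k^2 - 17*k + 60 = (k - 5)*(k^2 + k - 12) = (k - 5)*(k + 4)*(k - 3)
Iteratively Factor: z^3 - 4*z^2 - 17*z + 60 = (z - 3)*(z^2 - z - 20) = (z - 5)*(z - 3)*(z + 4)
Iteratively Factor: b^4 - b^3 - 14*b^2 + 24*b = (b - 2)*(b^3 + b^2 - 12*b) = b*(b - 2)*(b^2 + b - 12) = b*(b - 2)*(b + 4)*(b - 3)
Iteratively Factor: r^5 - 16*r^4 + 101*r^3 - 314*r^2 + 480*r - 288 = (r - 2)*(r^4 - 14*r^3 + 73*r^2 - 168*r + 144) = (r - 3)*(r - 2)*(r^3 - 11*r^2 + 40*r - 48) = (r - 4)*(r - 3)*(r - 2)*(r^2 - 7*r + 12) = (r - 4)*(r - 3)^2*(r - 2)*(r - 4)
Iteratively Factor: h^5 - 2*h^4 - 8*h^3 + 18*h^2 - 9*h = (h)*(h^4 - 2*h^3 - 8*h^2 + 18*h - 9) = h*(h - 1)*(h^3 - h^2 - 9*h + 9) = h*(h - 1)*(h + 3)*(h^2 - 4*h + 3) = h*(h - 3)*(h - 1)*(h + 3)*(h - 1)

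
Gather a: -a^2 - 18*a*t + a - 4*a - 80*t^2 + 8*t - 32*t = -a^2 + a*(-18*t - 3) - 80*t^2 - 24*t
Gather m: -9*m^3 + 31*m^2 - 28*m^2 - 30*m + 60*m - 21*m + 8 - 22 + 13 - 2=-9*m^3 + 3*m^2 + 9*m - 3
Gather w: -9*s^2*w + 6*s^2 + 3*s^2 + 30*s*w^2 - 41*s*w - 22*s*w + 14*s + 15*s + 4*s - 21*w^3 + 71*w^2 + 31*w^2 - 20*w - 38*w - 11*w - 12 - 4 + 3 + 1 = 9*s^2 + 33*s - 21*w^3 + w^2*(30*s + 102) + w*(-9*s^2 - 63*s - 69) - 12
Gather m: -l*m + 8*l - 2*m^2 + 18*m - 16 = 8*l - 2*m^2 + m*(18 - l) - 16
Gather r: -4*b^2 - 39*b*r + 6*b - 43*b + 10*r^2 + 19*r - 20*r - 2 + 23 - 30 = -4*b^2 - 37*b + 10*r^2 + r*(-39*b - 1) - 9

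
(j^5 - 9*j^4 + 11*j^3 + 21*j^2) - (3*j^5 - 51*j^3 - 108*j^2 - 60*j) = -2*j^5 - 9*j^4 + 62*j^3 + 129*j^2 + 60*j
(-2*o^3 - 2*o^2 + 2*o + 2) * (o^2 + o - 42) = -2*o^5 - 4*o^4 + 84*o^3 + 88*o^2 - 82*o - 84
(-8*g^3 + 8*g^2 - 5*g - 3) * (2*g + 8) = -16*g^4 - 48*g^3 + 54*g^2 - 46*g - 24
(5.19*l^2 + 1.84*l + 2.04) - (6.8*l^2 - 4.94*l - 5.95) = -1.61*l^2 + 6.78*l + 7.99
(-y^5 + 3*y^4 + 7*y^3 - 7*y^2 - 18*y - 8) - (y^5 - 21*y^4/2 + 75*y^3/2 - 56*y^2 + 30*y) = -2*y^5 + 27*y^4/2 - 61*y^3/2 + 49*y^2 - 48*y - 8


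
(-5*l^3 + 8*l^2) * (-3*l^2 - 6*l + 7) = 15*l^5 + 6*l^4 - 83*l^3 + 56*l^2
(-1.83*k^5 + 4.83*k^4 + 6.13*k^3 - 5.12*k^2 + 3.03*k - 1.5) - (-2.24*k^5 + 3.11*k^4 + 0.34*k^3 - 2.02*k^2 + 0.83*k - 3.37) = 0.41*k^5 + 1.72*k^4 + 5.79*k^3 - 3.1*k^2 + 2.2*k + 1.87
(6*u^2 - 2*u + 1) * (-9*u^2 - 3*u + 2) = -54*u^4 + 9*u^2 - 7*u + 2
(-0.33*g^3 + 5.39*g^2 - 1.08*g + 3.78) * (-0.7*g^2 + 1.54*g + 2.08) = 0.231*g^5 - 4.2812*g^4 + 8.3702*g^3 + 6.902*g^2 + 3.5748*g + 7.8624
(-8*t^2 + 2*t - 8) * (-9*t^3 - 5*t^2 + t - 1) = 72*t^5 + 22*t^4 + 54*t^3 + 50*t^2 - 10*t + 8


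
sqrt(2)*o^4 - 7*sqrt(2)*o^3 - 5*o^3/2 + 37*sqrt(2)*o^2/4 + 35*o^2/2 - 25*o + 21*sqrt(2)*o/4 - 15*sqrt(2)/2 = (o - 5)*(o - 2)*(o - 3*sqrt(2)/2)*(sqrt(2)*o + 1/2)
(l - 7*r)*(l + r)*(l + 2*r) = l^3 - 4*l^2*r - 19*l*r^2 - 14*r^3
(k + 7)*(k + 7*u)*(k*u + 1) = k^3*u + 7*k^2*u^2 + 7*k^2*u + k^2 + 49*k*u^2 + 7*k*u + 7*k + 49*u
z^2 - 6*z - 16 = (z - 8)*(z + 2)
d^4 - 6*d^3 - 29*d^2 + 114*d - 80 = (d - 8)*(d - 2)*(d - 1)*(d + 5)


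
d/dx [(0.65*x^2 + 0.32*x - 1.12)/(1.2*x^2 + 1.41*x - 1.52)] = (0.5325*x^2 + 0.712*x + 1.0928)/(1.44*x^4 + 3.384*x^3 - 1.6599*x^2 - 4.2864*x + 2.3104)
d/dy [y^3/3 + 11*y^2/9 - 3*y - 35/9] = y^2 + 22*y/9 - 3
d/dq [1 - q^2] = -2*q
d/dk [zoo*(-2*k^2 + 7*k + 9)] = zoo*(k + 1)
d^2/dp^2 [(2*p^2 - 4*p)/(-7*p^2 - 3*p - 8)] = 28*(17*p^3 + 24*p^2 - 48*p - 16)/(343*p^6 + 441*p^5 + 1365*p^4 + 1035*p^3 + 1560*p^2 + 576*p + 512)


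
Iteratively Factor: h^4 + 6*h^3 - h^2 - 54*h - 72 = (h + 3)*(h^3 + 3*h^2 - 10*h - 24) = (h - 3)*(h + 3)*(h^2 + 6*h + 8) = (h - 3)*(h + 2)*(h + 3)*(h + 4)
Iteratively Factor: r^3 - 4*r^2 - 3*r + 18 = (r - 3)*(r^2 - r - 6) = (r - 3)^2*(r + 2)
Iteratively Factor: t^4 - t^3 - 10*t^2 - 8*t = (t + 2)*(t^3 - 3*t^2 - 4*t) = (t - 4)*(t + 2)*(t^2 + t) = (t - 4)*(t + 1)*(t + 2)*(t)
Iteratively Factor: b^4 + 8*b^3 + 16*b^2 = (b + 4)*(b^3 + 4*b^2) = (b + 4)^2*(b^2) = b*(b + 4)^2*(b)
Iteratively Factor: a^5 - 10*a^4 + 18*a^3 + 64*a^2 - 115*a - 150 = (a - 5)*(a^4 - 5*a^3 - 7*a^2 + 29*a + 30) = (a - 5)*(a + 2)*(a^3 - 7*a^2 + 7*a + 15) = (a - 5)*(a + 1)*(a + 2)*(a^2 - 8*a + 15) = (a - 5)^2*(a + 1)*(a + 2)*(a - 3)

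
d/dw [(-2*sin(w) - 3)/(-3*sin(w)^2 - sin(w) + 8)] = (-18*sin(w) + 3*cos(2*w) - 22)*cos(w)/(3*sin(w)^2 + sin(w) - 8)^2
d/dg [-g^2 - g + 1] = -2*g - 1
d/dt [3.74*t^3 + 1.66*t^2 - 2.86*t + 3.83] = 11.22*t^2 + 3.32*t - 2.86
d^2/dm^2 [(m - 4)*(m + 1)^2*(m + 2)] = 12*m^2 - 22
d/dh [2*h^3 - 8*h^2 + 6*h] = 6*h^2 - 16*h + 6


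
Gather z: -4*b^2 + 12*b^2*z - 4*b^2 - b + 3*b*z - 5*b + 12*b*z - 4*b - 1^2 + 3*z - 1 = -8*b^2 - 10*b + z*(12*b^2 + 15*b + 3) - 2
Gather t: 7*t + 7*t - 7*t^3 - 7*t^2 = -7*t^3 - 7*t^2 + 14*t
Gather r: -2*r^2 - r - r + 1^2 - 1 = -2*r^2 - 2*r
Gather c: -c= -c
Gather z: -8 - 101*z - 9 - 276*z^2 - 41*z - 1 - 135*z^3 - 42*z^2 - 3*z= -135*z^3 - 318*z^2 - 145*z - 18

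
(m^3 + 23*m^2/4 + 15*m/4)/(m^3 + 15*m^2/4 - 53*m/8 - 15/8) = 2*m*(4*m + 3)/(8*m^2 - 10*m - 3)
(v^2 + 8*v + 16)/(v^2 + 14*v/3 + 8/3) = 3*(v + 4)/(3*v + 2)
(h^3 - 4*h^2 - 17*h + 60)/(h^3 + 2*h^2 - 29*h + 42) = (h^2 - h - 20)/(h^2 + 5*h - 14)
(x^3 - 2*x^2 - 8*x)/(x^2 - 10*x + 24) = x*(x + 2)/(x - 6)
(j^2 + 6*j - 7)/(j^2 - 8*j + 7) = (j + 7)/(j - 7)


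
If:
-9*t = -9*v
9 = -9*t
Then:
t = -1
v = -1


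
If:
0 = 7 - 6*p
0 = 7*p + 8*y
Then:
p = 7/6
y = -49/48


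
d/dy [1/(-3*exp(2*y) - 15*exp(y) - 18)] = (2*exp(y) + 5)*exp(y)/(3*(exp(2*y) + 5*exp(y) + 6)^2)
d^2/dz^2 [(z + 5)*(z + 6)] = 2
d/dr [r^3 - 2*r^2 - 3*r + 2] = 3*r^2 - 4*r - 3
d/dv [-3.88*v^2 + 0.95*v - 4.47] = 0.95 - 7.76*v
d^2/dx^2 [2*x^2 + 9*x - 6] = 4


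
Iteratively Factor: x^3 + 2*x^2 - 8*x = (x)*(x^2 + 2*x - 8) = x*(x + 4)*(x - 2)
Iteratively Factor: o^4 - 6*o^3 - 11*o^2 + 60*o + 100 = (o + 2)*(o^3 - 8*o^2 + 5*o + 50) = (o - 5)*(o + 2)*(o^2 - 3*o - 10) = (o - 5)*(o + 2)^2*(o - 5)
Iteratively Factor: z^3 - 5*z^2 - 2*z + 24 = (z + 2)*(z^2 - 7*z + 12) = (z - 4)*(z + 2)*(z - 3)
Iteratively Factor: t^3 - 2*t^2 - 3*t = (t)*(t^2 - 2*t - 3) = t*(t - 3)*(t + 1)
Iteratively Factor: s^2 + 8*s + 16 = (s + 4)*(s + 4)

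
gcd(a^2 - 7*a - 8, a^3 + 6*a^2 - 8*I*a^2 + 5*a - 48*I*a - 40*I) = a + 1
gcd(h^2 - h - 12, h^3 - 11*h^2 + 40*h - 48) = h - 4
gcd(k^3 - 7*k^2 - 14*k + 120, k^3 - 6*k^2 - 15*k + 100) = k^2 - k - 20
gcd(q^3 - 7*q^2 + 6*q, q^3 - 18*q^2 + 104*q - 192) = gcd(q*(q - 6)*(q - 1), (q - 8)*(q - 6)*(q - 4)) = q - 6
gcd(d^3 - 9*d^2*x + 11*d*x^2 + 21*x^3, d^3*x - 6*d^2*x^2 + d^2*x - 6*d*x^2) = 1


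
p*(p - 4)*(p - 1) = p^3 - 5*p^2 + 4*p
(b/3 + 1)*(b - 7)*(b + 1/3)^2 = b^4/3 - 10*b^3/9 - 212*b^2/27 - 130*b/27 - 7/9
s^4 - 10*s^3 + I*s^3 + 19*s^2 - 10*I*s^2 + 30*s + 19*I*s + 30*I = (s - 6)*(s - 5)*(s + 1)*(s + I)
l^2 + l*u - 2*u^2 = (l - u)*(l + 2*u)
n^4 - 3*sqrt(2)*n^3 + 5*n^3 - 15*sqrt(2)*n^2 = n^2*(n + 5)*(n - 3*sqrt(2))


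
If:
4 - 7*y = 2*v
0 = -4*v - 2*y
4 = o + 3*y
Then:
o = 2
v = -1/3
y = 2/3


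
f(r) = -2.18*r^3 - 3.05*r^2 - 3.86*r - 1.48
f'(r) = -6.54*r^2 - 6.1*r - 3.86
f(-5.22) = 245.64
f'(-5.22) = -150.22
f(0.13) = -2.04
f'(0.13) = -4.76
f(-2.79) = 32.89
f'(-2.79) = -37.75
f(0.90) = -9.01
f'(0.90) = -14.65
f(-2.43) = 21.17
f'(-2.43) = -27.66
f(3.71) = -169.10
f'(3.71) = -116.51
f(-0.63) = 0.29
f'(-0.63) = -2.61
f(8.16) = -1420.54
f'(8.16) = -489.11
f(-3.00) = 41.51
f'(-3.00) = -44.42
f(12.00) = -4254.04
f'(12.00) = -1018.82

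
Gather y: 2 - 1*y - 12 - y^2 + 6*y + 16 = -y^2 + 5*y + 6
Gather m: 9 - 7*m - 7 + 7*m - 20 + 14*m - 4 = 14*m - 22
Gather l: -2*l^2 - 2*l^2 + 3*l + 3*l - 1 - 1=-4*l^2 + 6*l - 2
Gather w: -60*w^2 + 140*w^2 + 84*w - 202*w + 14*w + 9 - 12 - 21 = 80*w^2 - 104*w - 24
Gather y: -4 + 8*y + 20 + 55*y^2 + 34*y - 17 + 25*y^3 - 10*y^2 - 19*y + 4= 25*y^3 + 45*y^2 + 23*y + 3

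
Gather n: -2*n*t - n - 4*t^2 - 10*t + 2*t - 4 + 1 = n*(-2*t - 1) - 4*t^2 - 8*t - 3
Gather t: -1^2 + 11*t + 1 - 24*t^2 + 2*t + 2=-24*t^2 + 13*t + 2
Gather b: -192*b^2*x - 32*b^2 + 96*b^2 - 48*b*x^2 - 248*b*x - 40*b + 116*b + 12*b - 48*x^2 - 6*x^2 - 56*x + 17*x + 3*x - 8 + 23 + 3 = b^2*(64 - 192*x) + b*(-48*x^2 - 248*x + 88) - 54*x^2 - 36*x + 18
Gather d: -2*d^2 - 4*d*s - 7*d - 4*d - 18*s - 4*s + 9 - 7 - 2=-2*d^2 + d*(-4*s - 11) - 22*s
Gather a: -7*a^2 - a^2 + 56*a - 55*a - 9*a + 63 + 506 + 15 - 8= -8*a^2 - 8*a + 576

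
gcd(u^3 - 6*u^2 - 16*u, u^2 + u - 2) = u + 2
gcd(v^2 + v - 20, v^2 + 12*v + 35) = v + 5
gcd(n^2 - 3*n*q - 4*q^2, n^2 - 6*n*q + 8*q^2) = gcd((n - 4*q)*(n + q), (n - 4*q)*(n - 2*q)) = -n + 4*q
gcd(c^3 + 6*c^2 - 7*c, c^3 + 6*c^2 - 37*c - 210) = c + 7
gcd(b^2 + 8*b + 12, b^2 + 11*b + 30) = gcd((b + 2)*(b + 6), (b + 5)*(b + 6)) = b + 6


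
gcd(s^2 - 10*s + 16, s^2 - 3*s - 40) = s - 8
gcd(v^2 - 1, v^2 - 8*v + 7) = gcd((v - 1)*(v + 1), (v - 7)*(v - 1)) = v - 1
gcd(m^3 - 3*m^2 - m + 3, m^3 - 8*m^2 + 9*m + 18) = m^2 - 2*m - 3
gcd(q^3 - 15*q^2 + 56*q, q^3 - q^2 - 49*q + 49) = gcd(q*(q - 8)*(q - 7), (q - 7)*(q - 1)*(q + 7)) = q - 7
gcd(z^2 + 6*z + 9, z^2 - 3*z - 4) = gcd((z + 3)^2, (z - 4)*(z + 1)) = 1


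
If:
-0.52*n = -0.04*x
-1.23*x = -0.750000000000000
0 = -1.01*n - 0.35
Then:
No Solution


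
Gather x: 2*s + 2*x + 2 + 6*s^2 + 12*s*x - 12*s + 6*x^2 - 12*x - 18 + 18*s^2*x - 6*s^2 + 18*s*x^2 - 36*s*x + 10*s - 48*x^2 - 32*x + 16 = x^2*(18*s - 42) + x*(18*s^2 - 24*s - 42)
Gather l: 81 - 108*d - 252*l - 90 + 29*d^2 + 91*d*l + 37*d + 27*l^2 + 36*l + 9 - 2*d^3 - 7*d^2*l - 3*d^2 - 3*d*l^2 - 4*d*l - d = -2*d^3 + 26*d^2 - 72*d + l^2*(27 - 3*d) + l*(-7*d^2 + 87*d - 216)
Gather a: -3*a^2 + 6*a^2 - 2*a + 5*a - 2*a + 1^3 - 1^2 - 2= 3*a^2 + a - 2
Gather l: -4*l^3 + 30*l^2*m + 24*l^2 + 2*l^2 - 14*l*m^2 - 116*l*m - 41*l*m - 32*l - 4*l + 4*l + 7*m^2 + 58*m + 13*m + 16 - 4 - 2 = -4*l^3 + l^2*(30*m + 26) + l*(-14*m^2 - 157*m - 32) + 7*m^2 + 71*m + 10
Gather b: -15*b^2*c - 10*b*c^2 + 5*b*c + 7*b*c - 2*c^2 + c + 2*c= -15*b^2*c + b*(-10*c^2 + 12*c) - 2*c^2 + 3*c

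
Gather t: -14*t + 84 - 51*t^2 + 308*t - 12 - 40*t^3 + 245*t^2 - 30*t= -40*t^3 + 194*t^2 + 264*t + 72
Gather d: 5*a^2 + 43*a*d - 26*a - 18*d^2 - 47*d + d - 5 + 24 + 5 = 5*a^2 - 26*a - 18*d^2 + d*(43*a - 46) + 24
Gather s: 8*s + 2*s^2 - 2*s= 2*s^2 + 6*s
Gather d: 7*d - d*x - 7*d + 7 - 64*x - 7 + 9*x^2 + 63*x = -d*x + 9*x^2 - x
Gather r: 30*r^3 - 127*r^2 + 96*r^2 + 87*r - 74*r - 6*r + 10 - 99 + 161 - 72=30*r^3 - 31*r^2 + 7*r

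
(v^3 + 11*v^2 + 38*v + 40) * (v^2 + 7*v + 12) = v^5 + 18*v^4 + 127*v^3 + 438*v^2 + 736*v + 480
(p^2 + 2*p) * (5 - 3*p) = -3*p^3 - p^2 + 10*p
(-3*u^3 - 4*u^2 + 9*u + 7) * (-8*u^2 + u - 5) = 24*u^5 + 29*u^4 - 61*u^3 - 27*u^2 - 38*u - 35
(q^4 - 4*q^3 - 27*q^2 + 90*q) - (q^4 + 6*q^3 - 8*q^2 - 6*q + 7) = -10*q^3 - 19*q^2 + 96*q - 7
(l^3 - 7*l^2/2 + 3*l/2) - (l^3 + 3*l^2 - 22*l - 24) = -13*l^2/2 + 47*l/2 + 24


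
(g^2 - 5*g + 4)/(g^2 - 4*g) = (g - 1)/g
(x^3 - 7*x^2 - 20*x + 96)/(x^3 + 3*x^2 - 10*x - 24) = (x - 8)/(x + 2)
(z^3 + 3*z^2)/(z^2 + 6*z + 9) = z^2/(z + 3)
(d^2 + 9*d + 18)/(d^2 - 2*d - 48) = (d + 3)/(d - 8)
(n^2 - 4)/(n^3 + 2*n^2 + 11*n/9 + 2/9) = 9*(n^2 - 4)/(9*n^3 + 18*n^2 + 11*n + 2)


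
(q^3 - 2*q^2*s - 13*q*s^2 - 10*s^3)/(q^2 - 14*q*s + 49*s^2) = (q^3 - 2*q^2*s - 13*q*s^2 - 10*s^3)/(q^2 - 14*q*s + 49*s^2)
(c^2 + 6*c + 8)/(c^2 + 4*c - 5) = (c^2 + 6*c + 8)/(c^2 + 4*c - 5)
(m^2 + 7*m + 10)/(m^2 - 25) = (m + 2)/(m - 5)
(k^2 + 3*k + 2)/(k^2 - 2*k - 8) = (k + 1)/(k - 4)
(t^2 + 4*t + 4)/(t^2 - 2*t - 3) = (t^2 + 4*t + 4)/(t^2 - 2*t - 3)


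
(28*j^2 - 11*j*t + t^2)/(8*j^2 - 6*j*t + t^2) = (-7*j + t)/(-2*j + t)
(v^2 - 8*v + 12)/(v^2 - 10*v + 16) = (v - 6)/(v - 8)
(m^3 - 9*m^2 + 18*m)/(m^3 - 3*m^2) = (m - 6)/m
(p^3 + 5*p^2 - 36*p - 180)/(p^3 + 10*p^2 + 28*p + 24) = (p^2 - p - 30)/(p^2 + 4*p + 4)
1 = 1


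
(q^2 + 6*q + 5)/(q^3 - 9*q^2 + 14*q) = (q^2 + 6*q + 5)/(q*(q^2 - 9*q + 14))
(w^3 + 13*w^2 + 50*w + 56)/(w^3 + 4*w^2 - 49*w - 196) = (w + 2)/(w - 7)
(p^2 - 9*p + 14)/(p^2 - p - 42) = (p - 2)/(p + 6)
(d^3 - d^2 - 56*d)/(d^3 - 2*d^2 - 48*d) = (d + 7)/(d + 6)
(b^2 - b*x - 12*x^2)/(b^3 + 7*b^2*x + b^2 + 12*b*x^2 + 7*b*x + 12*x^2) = (b - 4*x)/(b^2 + 4*b*x + b + 4*x)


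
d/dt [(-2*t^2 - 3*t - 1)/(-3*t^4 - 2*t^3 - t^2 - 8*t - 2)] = (-12*t^5 - 31*t^4 - 24*t^3 + 7*t^2 + 6*t - 2)/(9*t^8 + 12*t^7 + 10*t^6 + 52*t^5 + 45*t^4 + 24*t^3 + 68*t^2 + 32*t + 4)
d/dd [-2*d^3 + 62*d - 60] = 62 - 6*d^2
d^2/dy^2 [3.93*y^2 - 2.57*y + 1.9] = 7.86000000000000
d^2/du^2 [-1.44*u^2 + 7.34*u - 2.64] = -2.88000000000000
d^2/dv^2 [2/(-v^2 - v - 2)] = 4*(v^2 + v - (2*v + 1)^2 + 2)/(v^2 + v + 2)^3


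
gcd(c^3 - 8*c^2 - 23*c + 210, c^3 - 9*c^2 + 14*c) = c - 7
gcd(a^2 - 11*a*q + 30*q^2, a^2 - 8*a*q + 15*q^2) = -a + 5*q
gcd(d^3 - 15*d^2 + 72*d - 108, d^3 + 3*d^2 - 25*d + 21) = d - 3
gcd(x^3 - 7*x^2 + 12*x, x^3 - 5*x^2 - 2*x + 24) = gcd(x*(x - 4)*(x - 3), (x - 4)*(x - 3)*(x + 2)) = x^2 - 7*x + 12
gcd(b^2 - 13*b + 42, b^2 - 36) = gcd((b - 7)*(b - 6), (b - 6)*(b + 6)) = b - 6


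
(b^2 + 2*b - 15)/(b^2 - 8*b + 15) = (b + 5)/(b - 5)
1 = 1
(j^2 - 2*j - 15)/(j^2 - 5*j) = (j + 3)/j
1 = 1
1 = 1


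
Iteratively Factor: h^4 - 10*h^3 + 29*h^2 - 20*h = (h - 5)*(h^3 - 5*h^2 + 4*h) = (h - 5)*(h - 4)*(h^2 - h) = h*(h - 5)*(h - 4)*(h - 1)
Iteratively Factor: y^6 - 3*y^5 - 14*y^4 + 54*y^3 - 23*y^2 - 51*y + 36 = (y + 4)*(y^5 - 7*y^4 + 14*y^3 - 2*y^2 - 15*y + 9) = (y - 1)*(y + 4)*(y^4 - 6*y^3 + 8*y^2 + 6*y - 9) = (y - 1)^2*(y + 4)*(y^3 - 5*y^2 + 3*y + 9) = (y - 1)^2*(y + 1)*(y + 4)*(y^2 - 6*y + 9) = (y - 3)*(y - 1)^2*(y + 1)*(y + 4)*(y - 3)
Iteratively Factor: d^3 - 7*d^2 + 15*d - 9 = (d - 1)*(d^2 - 6*d + 9) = (d - 3)*(d - 1)*(d - 3)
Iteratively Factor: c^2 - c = (c)*(c - 1)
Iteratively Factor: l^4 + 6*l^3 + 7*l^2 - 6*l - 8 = (l + 2)*(l^3 + 4*l^2 - l - 4) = (l - 1)*(l + 2)*(l^2 + 5*l + 4) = (l - 1)*(l + 2)*(l + 4)*(l + 1)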